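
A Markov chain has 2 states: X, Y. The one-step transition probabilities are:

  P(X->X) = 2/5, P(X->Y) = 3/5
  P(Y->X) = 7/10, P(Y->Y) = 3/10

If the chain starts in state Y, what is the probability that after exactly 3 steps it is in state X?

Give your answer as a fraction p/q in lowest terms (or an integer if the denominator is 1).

Computing P^3 by repeated multiplication:
P^1 =
  X: [2/5, 3/5]
  Y: [7/10, 3/10]
P^2 =
  X: [29/50, 21/50]
  Y: [49/100, 51/100]
P^3 =
  X: [263/500, 237/500]
  Y: [553/1000, 447/1000]

(P^3)[Y -> X] = 553/1000

Answer: 553/1000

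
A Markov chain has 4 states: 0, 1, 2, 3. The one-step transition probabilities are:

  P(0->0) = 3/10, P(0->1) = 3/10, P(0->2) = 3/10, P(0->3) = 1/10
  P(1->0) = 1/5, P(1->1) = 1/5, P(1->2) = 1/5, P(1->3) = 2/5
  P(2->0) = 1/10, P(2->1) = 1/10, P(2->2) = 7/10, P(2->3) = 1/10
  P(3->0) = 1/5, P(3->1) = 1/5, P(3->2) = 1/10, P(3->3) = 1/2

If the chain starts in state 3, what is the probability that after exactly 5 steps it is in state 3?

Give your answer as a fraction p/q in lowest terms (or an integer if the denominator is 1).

Computing P^5 by repeated multiplication:
P^1 =
  0: [3/10, 3/10, 3/10, 1/10]
  1: [1/5, 1/5, 1/5, 2/5]
  2: [1/10, 1/10, 7/10, 1/10]
  3: [1/5, 1/5, 1/10, 1/2]
P^2 =
  0: [1/5, 1/5, 37/100, 23/100]
  1: [1/5, 1/5, 7/25, 8/25]
  2: [7/50, 7/50, 11/20, 17/100]
  3: [21/100, 21/100, 11/50, 9/25]
P^3 =
  0: [183/1000, 183/1000, 191/500, 63/250]
  1: [24/125, 24/125, 41/125, 36/125]
  2: [159/1000, 159/1000, 59/125, 21/100]
  3: [199/1000, 199/1000, 59/200, 307/1000]
P^4 =
  0: [1801/10000, 1801/10000, 3841/10000, 2557/10000]
  1: [233/1250, 233/1250, 443/1250, 341/1250]
  2: [1687/10000, 1687/10000, 4309/10000, 2317/10000]
  3: [119/625, 119/625, 3367/10000, 113/400]
P^5 =
  0: [449/2500, 449/2500, 38449/100000, 25631/100000]
  1: [229/1250, 229/1250, 4607/12500, 3313/12500]
  2: [8689/50000, 8689/50000, 8183/20000, 24329/100000]
  3: [18537/100000, 18537/100000, 17957/50000, 6753/25000]

(P^5)[3 -> 3] = 6753/25000

Answer: 6753/25000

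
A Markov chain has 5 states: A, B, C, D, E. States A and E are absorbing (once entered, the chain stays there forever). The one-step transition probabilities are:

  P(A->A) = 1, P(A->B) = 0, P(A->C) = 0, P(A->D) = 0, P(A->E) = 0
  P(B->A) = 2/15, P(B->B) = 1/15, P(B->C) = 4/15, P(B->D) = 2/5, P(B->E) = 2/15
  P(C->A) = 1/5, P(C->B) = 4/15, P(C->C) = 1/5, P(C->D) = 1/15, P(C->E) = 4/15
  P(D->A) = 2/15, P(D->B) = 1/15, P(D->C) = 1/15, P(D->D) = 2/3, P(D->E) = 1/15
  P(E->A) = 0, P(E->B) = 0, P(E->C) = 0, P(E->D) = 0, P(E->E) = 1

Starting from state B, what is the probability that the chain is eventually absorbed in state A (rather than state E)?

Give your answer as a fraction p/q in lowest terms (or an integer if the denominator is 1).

Let a_i = P(absorbed in A | start in state i).
Boundary conditions: a_A = 1, a_E = 0.
For each transient state i, a_i = sum_j P(i->j) * a_j:
  a_B = 2/15*a_A + 1/15*a_B + 4/15*a_C + 2/5*a_D + 2/15*a_E
  a_C = 1/5*a_A + 4/15*a_B + 1/5*a_C + 1/15*a_D + 4/15*a_E
  a_D = 2/15*a_A + 1/15*a_B + 1/15*a_C + 2/3*a_D + 1/15*a_E

Substituting a_A = 1 and a_E = 0, rearrange to (I - Q) a = r where r[i] = P(i -> A):
  [14/15, -4/15, -2/5] . (a_B, a_C, a_D) = 2/15
  [-4/15, 4/5, -1/15] . (a_B, a_C, a_D) = 1/5
  [-1/15, -1/15, 1/3] . (a_B, a_C, a_D) = 2/15

Solving yields:
  a_B = 174/323
  a_C = 155/323
  a_D = 195/323

Starting state is B, so the absorption probability is a_B = 174/323.

Answer: 174/323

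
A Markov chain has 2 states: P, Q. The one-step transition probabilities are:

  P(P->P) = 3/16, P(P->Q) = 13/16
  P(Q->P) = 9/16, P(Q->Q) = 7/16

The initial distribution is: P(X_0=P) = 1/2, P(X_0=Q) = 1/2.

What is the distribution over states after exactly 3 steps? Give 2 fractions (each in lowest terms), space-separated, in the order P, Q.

Propagating the distribution step by step (d_{t+1} = d_t * P):
d_0 = (P=1/2, Q=1/2)
  d_1[P] = 1/2*3/16 + 1/2*9/16 = 3/8
  d_1[Q] = 1/2*13/16 + 1/2*7/16 = 5/8
d_1 = (P=3/8, Q=5/8)
  d_2[P] = 3/8*3/16 + 5/8*9/16 = 27/64
  d_2[Q] = 3/8*13/16 + 5/8*7/16 = 37/64
d_2 = (P=27/64, Q=37/64)
  d_3[P] = 27/64*3/16 + 37/64*9/16 = 207/512
  d_3[Q] = 27/64*13/16 + 37/64*7/16 = 305/512
d_3 = (P=207/512, Q=305/512)

Answer: 207/512 305/512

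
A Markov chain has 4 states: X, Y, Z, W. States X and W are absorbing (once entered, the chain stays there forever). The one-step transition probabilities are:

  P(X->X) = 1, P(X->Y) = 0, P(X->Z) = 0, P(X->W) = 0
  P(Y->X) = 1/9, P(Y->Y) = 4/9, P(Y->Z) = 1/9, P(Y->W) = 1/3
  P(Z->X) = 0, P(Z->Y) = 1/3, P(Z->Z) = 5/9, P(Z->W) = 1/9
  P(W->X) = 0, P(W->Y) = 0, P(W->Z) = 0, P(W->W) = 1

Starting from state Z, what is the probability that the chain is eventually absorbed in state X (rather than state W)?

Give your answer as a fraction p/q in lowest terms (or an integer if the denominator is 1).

Let a_i = P(absorbed in X | start in state i).
Boundary conditions: a_X = 1, a_W = 0.
For each transient state i, a_i = sum_j P(i->j) * a_j:
  a_Y = 1/9*a_X + 4/9*a_Y + 1/9*a_Z + 1/3*a_W
  a_Z = 0*a_X + 1/3*a_Y + 5/9*a_Z + 1/9*a_W

Substituting a_X = 1 and a_W = 0, rearrange to (I - Q) a = r where r[i] = P(i -> X):
  [5/9, -1/9] . (a_Y, a_Z) = 1/9
  [-1/3, 4/9] . (a_Y, a_Z) = 0

Solving yields:
  a_Y = 4/17
  a_Z = 3/17

Starting state is Z, so the absorption probability is a_Z = 3/17.

Answer: 3/17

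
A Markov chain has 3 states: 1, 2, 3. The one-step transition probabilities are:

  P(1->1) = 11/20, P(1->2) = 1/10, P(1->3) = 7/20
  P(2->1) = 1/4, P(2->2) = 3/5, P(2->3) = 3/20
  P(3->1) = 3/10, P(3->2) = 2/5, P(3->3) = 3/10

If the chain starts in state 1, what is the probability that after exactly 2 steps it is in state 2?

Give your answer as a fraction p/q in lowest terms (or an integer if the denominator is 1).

Answer: 51/200

Derivation:
Computing P^2 by repeated multiplication:
P^1 =
  1: [11/20, 1/10, 7/20]
  2: [1/4, 3/5, 3/20]
  3: [3/10, 2/5, 3/10]
P^2 =
  1: [173/400, 51/200, 5/16]
  2: [133/400, 89/200, 89/400]
  3: [71/200, 39/100, 51/200]

(P^2)[1 -> 2] = 51/200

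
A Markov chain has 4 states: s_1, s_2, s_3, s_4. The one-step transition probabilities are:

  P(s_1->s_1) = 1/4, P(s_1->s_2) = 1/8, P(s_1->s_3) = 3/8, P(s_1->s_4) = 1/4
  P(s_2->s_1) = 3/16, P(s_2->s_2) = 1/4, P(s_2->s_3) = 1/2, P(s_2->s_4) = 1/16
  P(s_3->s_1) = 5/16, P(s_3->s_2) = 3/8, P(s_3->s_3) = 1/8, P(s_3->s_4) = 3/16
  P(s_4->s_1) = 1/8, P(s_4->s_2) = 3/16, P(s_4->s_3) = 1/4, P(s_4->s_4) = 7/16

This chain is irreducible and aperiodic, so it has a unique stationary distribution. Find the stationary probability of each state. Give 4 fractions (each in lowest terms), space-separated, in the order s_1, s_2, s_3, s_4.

The stationary distribution satisfies pi = pi * P, i.e.:
  pi_s_1 = 1/4*pi_s_1 + 3/16*pi_s_2 + 5/16*pi_s_3 + 1/8*pi_s_4
  pi_s_2 = 1/8*pi_s_1 + 1/4*pi_s_2 + 3/8*pi_s_3 + 3/16*pi_s_4
  pi_s_3 = 3/8*pi_s_1 + 1/2*pi_s_2 + 1/8*pi_s_3 + 1/4*pi_s_4
  pi_s_4 = 1/4*pi_s_1 + 1/16*pi_s_2 + 3/16*pi_s_3 + 7/16*pi_s_4
with normalization: pi_s_1 + pi_s_2 + pi_s_3 + pi_s_4 = 1.

Using the first 3 balance equations plus normalization, the linear system A*pi = b is:
  [-3/4, 3/16, 5/16, 1/8] . pi = 0
  [1/8, -3/4, 3/8, 3/16] . pi = 0
  [3/8, 1/2, -7/8, 1/4] . pi = 0
  [1, 1, 1, 1] . pi = 1

Solving yields:
  pi_s_1 = 133/591
  pi_s_2 = 145/591
  pi_s_3 = 535/1773
  pi_s_4 = 404/1773

Verification (pi * P):
  133/591*1/4 + 145/591*3/16 + 535/1773*5/16 + 404/1773*1/8 = 133/591 = pi_s_1  (ok)
  133/591*1/8 + 145/591*1/4 + 535/1773*3/8 + 404/1773*3/16 = 145/591 = pi_s_2  (ok)
  133/591*3/8 + 145/591*1/2 + 535/1773*1/8 + 404/1773*1/4 = 535/1773 = pi_s_3  (ok)
  133/591*1/4 + 145/591*1/16 + 535/1773*3/16 + 404/1773*7/16 = 404/1773 = pi_s_4  (ok)

Answer: 133/591 145/591 535/1773 404/1773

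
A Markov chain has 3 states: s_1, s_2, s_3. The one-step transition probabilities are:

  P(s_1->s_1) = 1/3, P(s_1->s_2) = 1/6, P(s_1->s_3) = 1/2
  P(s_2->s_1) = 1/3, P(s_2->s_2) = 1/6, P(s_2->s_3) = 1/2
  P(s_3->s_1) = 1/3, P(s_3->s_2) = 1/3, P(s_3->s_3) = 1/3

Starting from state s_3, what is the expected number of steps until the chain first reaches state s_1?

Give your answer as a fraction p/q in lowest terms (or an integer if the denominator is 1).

Let h_i = expected steps to first reach s_1 from state i.
Boundary: h_s_1 = 0.
First-step equations for the other states:
  h_s_2 = 1 + 1/3*h_s_1 + 1/6*h_s_2 + 1/2*h_s_3
  h_s_3 = 1 + 1/3*h_s_1 + 1/3*h_s_2 + 1/3*h_s_3

Substituting h_s_1 = 0 and rearranging gives the linear system (I - Q) h = 1:
  [5/6, -1/2] . (h_s_2, h_s_3) = 1
  [-1/3, 2/3] . (h_s_2, h_s_3) = 1

Solving yields:
  h_s_2 = 3
  h_s_3 = 3

Starting state is s_3, so the expected hitting time is h_s_3 = 3.

Answer: 3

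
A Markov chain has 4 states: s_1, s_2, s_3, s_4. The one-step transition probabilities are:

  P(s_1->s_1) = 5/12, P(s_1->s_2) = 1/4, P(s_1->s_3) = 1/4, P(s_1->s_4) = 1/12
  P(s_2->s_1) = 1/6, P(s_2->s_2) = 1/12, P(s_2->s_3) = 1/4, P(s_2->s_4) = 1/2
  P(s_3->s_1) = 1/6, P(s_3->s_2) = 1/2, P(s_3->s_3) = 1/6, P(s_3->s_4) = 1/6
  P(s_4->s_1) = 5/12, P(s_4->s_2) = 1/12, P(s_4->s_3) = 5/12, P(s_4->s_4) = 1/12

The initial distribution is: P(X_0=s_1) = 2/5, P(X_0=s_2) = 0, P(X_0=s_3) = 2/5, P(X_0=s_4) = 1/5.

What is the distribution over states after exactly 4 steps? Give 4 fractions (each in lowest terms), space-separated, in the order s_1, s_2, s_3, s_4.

Answer: 839/2880 25333/103680 27127/103680 2627/12960

Derivation:
Propagating the distribution step by step (d_{t+1} = d_t * P):
d_0 = (s_1=2/5, s_2=0, s_3=2/5, s_4=1/5)
  d_1[s_1] = 2/5*5/12 + 0*1/6 + 2/5*1/6 + 1/5*5/12 = 19/60
  d_1[s_2] = 2/5*1/4 + 0*1/12 + 2/5*1/2 + 1/5*1/12 = 19/60
  d_1[s_3] = 2/5*1/4 + 0*1/4 + 2/5*1/6 + 1/5*5/12 = 1/4
  d_1[s_4] = 2/5*1/12 + 0*1/2 + 2/5*1/6 + 1/5*1/12 = 7/60
d_1 = (s_1=19/60, s_2=19/60, s_3=1/4, s_4=7/60)
  d_2[s_1] = 19/60*5/12 + 19/60*1/6 + 1/4*1/6 + 7/60*5/12 = 11/40
  d_2[s_2] = 19/60*1/4 + 19/60*1/12 + 1/4*1/2 + 7/60*1/12 = 173/720
  d_2[s_3] = 19/60*1/4 + 19/60*1/4 + 1/4*1/6 + 7/60*5/12 = 179/720
  d_2[s_4] = 19/60*1/12 + 19/60*1/2 + 1/4*1/6 + 7/60*1/12 = 17/72
d_2 = (s_1=11/40, s_2=173/720, s_3=179/720, s_4=17/72)
  d_3[s_1] = 11/40*5/12 + 173/720*1/6 + 179/720*1/6 + 17/72*5/12 = 53/180
  d_3[s_2] = 11/40*1/4 + 173/720*1/12 + 179/720*1/2 + 17/72*1/12 = 2011/8640
  d_3[s_3] = 11/40*1/4 + 173/720*1/4 + 179/720*1/6 + 17/72*5/12 = 2321/8640
  d_3[s_4] = 11/40*1/12 + 173/720*1/2 + 179/720*1/6 + 17/72*1/12 = 49/240
d_3 = (s_1=53/180, s_2=2011/8640, s_3=2321/8640, s_4=49/240)
  d_4[s_1] = 53/180*5/12 + 2011/8640*1/6 + 2321/8640*1/6 + 49/240*5/12 = 839/2880
  d_4[s_2] = 53/180*1/4 + 2011/8640*1/12 + 2321/8640*1/2 + 49/240*1/12 = 25333/103680
  d_4[s_3] = 53/180*1/4 + 2011/8640*1/4 + 2321/8640*1/6 + 49/240*5/12 = 27127/103680
  d_4[s_4] = 53/180*1/12 + 2011/8640*1/2 + 2321/8640*1/6 + 49/240*1/12 = 2627/12960
d_4 = (s_1=839/2880, s_2=25333/103680, s_3=27127/103680, s_4=2627/12960)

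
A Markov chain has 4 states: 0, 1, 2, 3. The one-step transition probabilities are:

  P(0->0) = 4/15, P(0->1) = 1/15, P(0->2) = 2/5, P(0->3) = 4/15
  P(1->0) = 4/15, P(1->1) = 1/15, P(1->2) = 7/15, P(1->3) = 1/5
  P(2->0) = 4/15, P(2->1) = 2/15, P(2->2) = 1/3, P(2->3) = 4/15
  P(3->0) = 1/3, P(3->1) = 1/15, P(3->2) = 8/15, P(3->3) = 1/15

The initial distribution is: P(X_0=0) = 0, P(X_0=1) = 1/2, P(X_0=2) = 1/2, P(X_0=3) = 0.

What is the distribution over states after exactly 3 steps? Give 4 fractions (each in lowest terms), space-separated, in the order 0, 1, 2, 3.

Answer: 316/1125 127/1350 2749/6750 49/225

Derivation:
Propagating the distribution step by step (d_{t+1} = d_t * P):
d_0 = (0=0, 1=1/2, 2=1/2, 3=0)
  d_1[0] = 0*4/15 + 1/2*4/15 + 1/2*4/15 + 0*1/3 = 4/15
  d_1[1] = 0*1/15 + 1/2*1/15 + 1/2*2/15 + 0*1/15 = 1/10
  d_1[2] = 0*2/5 + 1/2*7/15 + 1/2*1/3 + 0*8/15 = 2/5
  d_1[3] = 0*4/15 + 1/2*1/5 + 1/2*4/15 + 0*1/15 = 7/30
d_1 = (0=4/15, 1=1/10, 2=2/5, 3=7/30)
  d_2[0] = 4/15*4/15 + 1/10*4/15 + 2/5*4/15 + 7/30*1/3 = 127/450
  d_2[1] = 4/15*1/15 + 1/10*1/15 + 2/5*2/15 + 7/30*1/15 = 7/75
  d_2[2] = 4/15*2/5 + 1/10*7/15 + 2/5*1/3 + 7/30*8/15 = 37/90
  d_2[3] = 4/15*4/15 + 1/10*1/5 + 2/5*4/15 + 7/30*1/15 = 16/75
d_2 = (0=127/450, 1=7/75, 2=37/90, 3=16/75)
  d_3[0] = 127/450*4/15 + 7/75*4/15 + 37/90*4/15 + 16/75*1/3 = 316/1125
  d_3[1] = 127/450*1/15 + 7/75*1/15 + 37/90*2/15 + 16/75*1/15 = 127/1350
  d_3[2] = 127/450*2/5 + 7/75*7/15 + 37/90*1/3 + 16/75*8/15 = 2749/6750
  d_3[3] = 127/450*4/15 + 7/75*1/5 + 37/90*4/15 + 16/75*1/15 = 49/225
d_3 = (0=316/1125, 1=127/1350, 2=2749/6750, 3=49/225)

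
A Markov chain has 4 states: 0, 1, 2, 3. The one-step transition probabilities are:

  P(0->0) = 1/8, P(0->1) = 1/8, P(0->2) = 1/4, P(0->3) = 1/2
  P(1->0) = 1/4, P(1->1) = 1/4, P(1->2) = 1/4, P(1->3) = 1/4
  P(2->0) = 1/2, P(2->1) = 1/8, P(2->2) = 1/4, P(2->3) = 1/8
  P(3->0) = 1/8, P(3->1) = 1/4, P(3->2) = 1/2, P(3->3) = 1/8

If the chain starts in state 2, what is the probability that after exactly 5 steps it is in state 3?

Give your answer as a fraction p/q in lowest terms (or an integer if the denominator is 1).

Answer: 8173/32768

Derivation:
Computing P^5 by repeated multiplication:
P^1 =
  0: [1/8, 1/8, 1/4, 1/2]
  1: [1/4, 1/4, 1/4, 1/4]
  2: [1/2, 1/8, 1/4, 1/8]
  3: [1/8, 1/4, 1/2, 1/8]
P^2 =
  0: [15/64, 13/64, 3/8, 3/16]
  1: [1/4, 3/16, 5/16, 1/4]
  2: [15/64, 5/32, 9/32, 21/64]
  3: [11/32, 11/64, 9/32, 13/64]
P^3 =
  0: [149/512, 89/512, 19/64, 61/256]
  1: [17/64, 23/128, 5/16, 31/128]
  2: [1/4, 95/512, 85/256, 119/512]
  3: [129/512, 11/64, 77/256, 141/512]
P^4 =
  0: [1057/4096, 723/4096, 317/1024, 131/512]
  1: [271/1024, 91/512, 159/512, 253/1024]
  2: [1117/4096, 363/2048, 631/2048, 991/4096]
  3: [531/2048, 741/4096, 653/2048, 987/4096]
P^5 =
  0: [8623/32768, 5867/32768, 643/2048, 3995/16384]
  1: [135/512, 1459/8192, 1277/4096, 2019/8192]
  2: [269/1024, 5813/32768, 5087/16384, 8173/32768]
  3: [8755/32768, 91/512, 5083/16384, 8023/32768]

(P^5)[2 -> 3] = 8173/32768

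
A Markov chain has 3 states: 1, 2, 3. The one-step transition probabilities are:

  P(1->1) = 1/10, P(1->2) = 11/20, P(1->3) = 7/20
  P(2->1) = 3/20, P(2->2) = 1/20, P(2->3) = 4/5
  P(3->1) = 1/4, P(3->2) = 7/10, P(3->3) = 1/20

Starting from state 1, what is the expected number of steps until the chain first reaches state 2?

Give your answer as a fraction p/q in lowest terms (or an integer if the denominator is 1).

Answer: 520/307

Derivation:
Let h_i = expected steps to first reach 2 from state i.
Boundary: h_2 = 0.
First-step equations for the other states:
  h_1 = 1 + 1/10*h_1 + 11/20*h_2 + 7/20*h_3
  h_3 = 1 + 1/4*h_1 + 7/10*h_2 + 1/20*h_3

Substituting h_2 = 0 and rearranging gives the linear system (I - Q) h = 1:
  [9/10, -7/20] . (h_1, h_3) = 1
  [-1/4, 19/20] . (h_1, h_3) = 1

Solving yields:
  h_1 = 520/307
  h_3 = 460/307

Starting state is 1, so the expected hitting time is h_1 = 520/307.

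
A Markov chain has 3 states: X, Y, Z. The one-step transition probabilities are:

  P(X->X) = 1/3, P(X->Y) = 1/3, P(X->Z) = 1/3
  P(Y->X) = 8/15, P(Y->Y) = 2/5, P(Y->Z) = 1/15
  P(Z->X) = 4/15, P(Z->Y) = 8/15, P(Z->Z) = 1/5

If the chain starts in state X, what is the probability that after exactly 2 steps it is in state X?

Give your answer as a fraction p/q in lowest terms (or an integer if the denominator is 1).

Computing P^2 by repeated multiplication:
P^1 =
  X: [1/3, 1/3, 1/3]
  Y: [8/15, 2/5, 1/15]
  Z: [4/15, 8/15, 1/5]
P^2 =
  X: [17/45, 19/45, 1/5]
  Y: [92/225, 28/75, 49/225]
  Z: [32/75, 92/225, 37/225]

(P^2)[X -> X] = 17/45

Answer: 17/45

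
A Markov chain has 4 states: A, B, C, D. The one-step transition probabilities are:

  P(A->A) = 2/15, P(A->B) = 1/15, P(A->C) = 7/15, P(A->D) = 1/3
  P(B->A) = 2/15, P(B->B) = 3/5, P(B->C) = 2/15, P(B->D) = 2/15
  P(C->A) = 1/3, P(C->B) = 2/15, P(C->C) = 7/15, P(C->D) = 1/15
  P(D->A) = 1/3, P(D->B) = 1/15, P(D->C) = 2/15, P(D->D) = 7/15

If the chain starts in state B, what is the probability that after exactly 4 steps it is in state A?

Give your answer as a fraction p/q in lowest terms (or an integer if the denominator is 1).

Computing P^4 by repeated multiplication:
P^1 =
  A: [2/15, 1/15, 7/15, 1/3]
  B: [2/15, 3/5, 2/15, 2/15]
  C: [1/3, 2/15, 7/15, 1/15]
  D: [1/3, 1/15, 2/15, 7/15]
P^2 =
  A: [22/75, 2/15, 1/3, 6/25]
  B: [14/75, 89/225, 2/9, 44/225]
  C: [6/25, 38/225, 2/5, 43/225]
  D: [19/75, 1/9, 13/45, 26/75]
P^3 =
  A: [31/125, 4/25, 77/225, 281/1125]
  B: [244/1125, 329/1125, 182/675, 746/3375]
  C: [283/1125, 619/3375, 26/75, 737/3375]
  D: [293/1125, 98/675, 212/675, 946/3375]
P^4 =
  A: [472/1875, 118/675, 1114/3375, 1369/5625]
  B: [434/1875, 12181/50625, 2992/10125, 3922/16875]
  C: [4157/16875, 9497/50625, 1123/3375, 11812/50625]
  D: [4256/16875, 557/3375, 3289/10125, 13057/50625]

(P^4)[B -> A] = 434/1875

Answer: 434/1875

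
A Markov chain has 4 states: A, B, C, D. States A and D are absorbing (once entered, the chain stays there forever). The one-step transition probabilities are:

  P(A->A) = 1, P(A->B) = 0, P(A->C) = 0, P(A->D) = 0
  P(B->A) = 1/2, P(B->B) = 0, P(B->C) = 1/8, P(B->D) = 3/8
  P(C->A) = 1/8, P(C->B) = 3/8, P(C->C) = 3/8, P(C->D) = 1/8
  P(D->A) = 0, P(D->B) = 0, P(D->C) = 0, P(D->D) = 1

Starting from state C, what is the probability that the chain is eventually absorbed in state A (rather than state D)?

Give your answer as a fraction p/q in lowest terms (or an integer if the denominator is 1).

Let a_i = P(absorbed in A | start in state i).
Boundary conditions: a_A = 1, a_D = 0.
For each transient state i, a_i = sum_j P(i->j) * a_j:
  a_B = 1/2*a_A + 0*a_B + 1/8*a_C + 3/8*a_D
  a_C = 1/8*a_A + 3/8*a_B + 3/8*a_C + 1/8*a_D

Substituting a_A = 1 and a_D = 0, rearrange to (I - Q) a = r where r[i] = P(i -> A):
  [1, -1/8] . (a_B, a_C) = 1/2
  [-3/8, 5/8] . (a_B, a_C) = 1/8

Solving yields:
  a_B = 21/37
  a_C = 20/37

Starting state is C, so the absorption probability is a_C = 20/37.

Answer: 20/37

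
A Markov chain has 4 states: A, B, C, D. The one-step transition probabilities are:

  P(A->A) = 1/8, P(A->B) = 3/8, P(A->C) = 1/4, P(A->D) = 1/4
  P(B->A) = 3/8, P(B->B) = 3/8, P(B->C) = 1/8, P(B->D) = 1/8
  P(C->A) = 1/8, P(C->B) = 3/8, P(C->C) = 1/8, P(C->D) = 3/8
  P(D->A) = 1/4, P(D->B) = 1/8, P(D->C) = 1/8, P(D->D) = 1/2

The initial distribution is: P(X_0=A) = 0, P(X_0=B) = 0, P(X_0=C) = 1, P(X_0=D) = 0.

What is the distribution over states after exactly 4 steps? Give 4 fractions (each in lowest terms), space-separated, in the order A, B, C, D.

Propagating the distribution step by step (d_{t+1} = d_t * P):
d_0 = (A=0, B=0, C=1, D=0)
  d_1[A] = 0*1/8 + 0*3/8 + 1*1/8 + 0*1/4 = 1/8
  d_1[B] = 0*3/8 + 0*3/8 + 1*3/8 + 0*1/8 = 3/8
  d_1[C] = 0*1/4 + 0*1/8 + 1*1/8 + 0*1/8 = 1/8
  d_1[D] = 0*1/4 + 0*1/8 + 1*3/8 + 0*1/2 = 3/8
d_1 = (A=1/8, B=3/8, C=1/8, D=3/8)
  d_2[A] = 1/8*1/8 + 3/8*3/8 + 1/8*1/8 + 3/8*1/4 = 17/64
  d_2[B] = 1/8*3/8 + 3/8*3/8 + 1/8*3/8 + 3/8*1/8 = 9/32
  d_2[C] = 1/8*1/4 + 3/8*1/8 + 1/8*1/8 + 3/8*1/8 = 9/64
  d_2[D] = 1/8*1/4 + 3/8*1/8 + 1/8*3/8 + 3/8*1/2 = 5/16
d_2 = (A=17/64, B=9/32, C=9/64, D=5/16)
  d_3[A] = 17/64*1/8 + 9/32*3/8 + 9/64*1/8 + 5/16*1/4 = 15/64
  d_3[B] = 17/64*3/8 + 9/32*3/8 + 9/64*3/8 + 5/16*1/8 = 19/64
  d_3[C] = 17/64*1/4 + 9/32*1/8 + 9/64*1/8 + 5/16*1/8 = 81/512
  d_3[D] = 17/64*1/4 + 9/32*1/8 + 9/64*3/8 + 5/16*1/2 = 159/512
d_3 = (A=15/64, B=19/64, C=81/512, D=159/512)
  d_4[A] = 15/64*1/8 + 19/64*3/8 + 81/512*1/8 + 159/512*1/4 = 975/4096
  d_4[B] = 15/64*3/8 + 19/64*3/8 + 81/512*3/8 + 159/512*1/8 = 609/2048
  d_4[C] = 15/64*1/4 + 19/64*1/8 + 81/512*1/8 + 159/512*1/8 = 79/512
  d_4[D] = 15/64*1/4 + 19/64*1/8 + 81/512*3/8 + 159/512*1/2 = 1271/4096
d_4 = (A=975/4096, B=609/2048, C=79/512, D=1271/4096)

Answer: 975/4096 609/2048 79/512 1271/4096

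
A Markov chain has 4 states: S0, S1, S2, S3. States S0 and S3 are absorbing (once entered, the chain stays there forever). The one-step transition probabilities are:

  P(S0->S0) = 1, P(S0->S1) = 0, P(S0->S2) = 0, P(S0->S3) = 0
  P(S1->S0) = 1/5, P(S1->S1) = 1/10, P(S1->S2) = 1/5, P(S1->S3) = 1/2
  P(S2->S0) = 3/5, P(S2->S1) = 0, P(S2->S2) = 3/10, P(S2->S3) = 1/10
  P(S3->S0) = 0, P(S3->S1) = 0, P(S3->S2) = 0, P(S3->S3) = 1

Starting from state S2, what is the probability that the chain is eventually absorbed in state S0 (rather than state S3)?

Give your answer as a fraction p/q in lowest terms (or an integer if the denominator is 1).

Let a_i = P(absorbed in S0 | start in state i).
Boundary conditions: a_S0 = 1, a_S3 = 0.
For each transient state i, a_i = sum_j P(i->j) * a_j:
  a_S1 = 1/5*a_S0 + 1/10*a_S1 + 1/5*a_S2 + 1/2*a_S3
  a_S2 = 3/5*a_S0 + 0*a_S1 + 3/10*a_S2 + 1/10*a_S3

Substituting a_S0 = 1 and a_S3 = 0, rearrange to (I - Q) a = r where r[i] = P(i -> S0):
  [9/10, -1/5] . (a_S1, a_S2) = 1/5
  [0, 7/10] . (a_S1, a_S2) = 3/5

Solving yields:
  a_S1 = 26/63
  a_S2 = 6/7

Starting state is S2, so the absorption probability is a_S2 = 6/7.

Answer: 6/7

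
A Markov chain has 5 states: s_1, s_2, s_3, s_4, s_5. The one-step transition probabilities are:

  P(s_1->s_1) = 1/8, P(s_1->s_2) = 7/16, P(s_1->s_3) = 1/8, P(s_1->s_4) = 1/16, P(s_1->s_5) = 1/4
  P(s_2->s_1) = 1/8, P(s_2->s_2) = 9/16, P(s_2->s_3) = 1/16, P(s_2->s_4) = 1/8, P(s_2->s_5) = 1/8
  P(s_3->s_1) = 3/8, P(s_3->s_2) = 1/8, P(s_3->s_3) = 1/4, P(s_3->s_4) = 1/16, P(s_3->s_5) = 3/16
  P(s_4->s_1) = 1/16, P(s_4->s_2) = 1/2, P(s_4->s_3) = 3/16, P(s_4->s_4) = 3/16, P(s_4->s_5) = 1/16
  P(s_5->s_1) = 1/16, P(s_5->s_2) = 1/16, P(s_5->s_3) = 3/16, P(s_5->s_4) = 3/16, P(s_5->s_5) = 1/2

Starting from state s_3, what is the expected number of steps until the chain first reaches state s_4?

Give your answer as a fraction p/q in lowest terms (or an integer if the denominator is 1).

Answer: 3904/443

Derivation:
Let h_i = expected steps to first reach s_4 from state i.
Boundary: h_s_4 = 0.
First-step equations for the other states:
  h_s_1 = 1 + 1/8*h_s_1 + 7/16*h_s_2 + 1/8*h_s_3 + 1/16*h_s_4 + 1/4*h_s_5
  h_s_2 = 1 + 1/8*h_s_1 + 9/16*h_s_2 + 1/16*h_s_3 + 1/8*h_s_4 + 1/8*h_s_5
  h_s_3 = 1 + 3/8*h_s_1 + 1/8*h_s_2 + 1/4*h_s_3 + 1/16*h_s_4 + 3/16*h_s_5
  h_s_5 = 1 + 1/16*h_s_1 + 1/16*h_s_2 + 3/16*h_s_3 + 3/16*h_s_4 + 1/2*h_s_5

Substituting h_s_4 = 0 and rearranging gives the linear system (I - Q) h = 1:
  [7/8, -7/16, -1/8, -1/4] . (h_s_1, h_s_2, h_s_3, h_s_5) = 1
  [-1/8, 7/16, -1/16, -1/8] . (h_s_1, h_s_2, h_s_3, h_s_5) = 1
  [-3/8, -1/8, 3/4, -3/16] . (h_s_1, h_s_2, h_s_3, h_s_5) = 1
  [-1/16, -1/16, -3/16, 1/2] . (h_s_1, h_s_2, h_s_3, h_s_5) = 1

Solving yields:
  h_s_1 = 34144/3987
  h_s_2 = 10768/1329
  h_s_3 = 3904/443
  h_s_5 = 29456/3987

Starting state is s_3, so the expected hitting time is h_s_3 = 3904/443.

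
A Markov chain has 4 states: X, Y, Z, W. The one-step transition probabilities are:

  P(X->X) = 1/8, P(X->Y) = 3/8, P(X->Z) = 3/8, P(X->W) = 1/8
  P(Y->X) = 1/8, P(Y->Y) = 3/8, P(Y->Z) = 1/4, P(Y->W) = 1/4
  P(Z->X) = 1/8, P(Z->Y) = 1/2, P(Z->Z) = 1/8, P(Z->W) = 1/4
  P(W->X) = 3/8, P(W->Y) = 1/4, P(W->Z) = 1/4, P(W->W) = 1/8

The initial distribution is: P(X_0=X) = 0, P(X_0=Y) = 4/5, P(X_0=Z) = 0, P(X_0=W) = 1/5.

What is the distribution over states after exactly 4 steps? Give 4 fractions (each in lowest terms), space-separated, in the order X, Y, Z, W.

Propagating the distribution step by step (d_{t+1} = d_t * P):
d_0 = (X=0, Y=4/5, Z=0, W=1/5)
  d_1[X] = 0*1/8 + 4/5*1/8 + 0*1/8 + 1/5*3/8 = 7/40
  d_1[Y] = 0*3/8 + 4/5*3/8 + 0*1/2 + 1/5*1/4 = 7/20
  d_1[Z] = 0*3/8 + 4/5*1/4 + 0*1/8 + 1/5*1/4 = 1/4
  d_1[W] = 0*1/8 + 4/5*1/4 + 0*1/4 + 1/5*1/8 = 9/40
d_1 = (X=7/40, Y=7/20, Z=1/4, W=9/40)
  d_2[X] = 7/40*1/8 + 7/20*1/8 + 1/4*1/8 + 9/40*3/8 = 29/160
  d_2[Y] = 7/40*3/8 + 7/20*3/8 + 1/4*1/2 + 9/40*1/4 = 121/320
  d_2[Z] = 7/40*3/8 + 7/20*1/4 + 1/4*1/8 + 9/40*1/4 = 77/320
  d_2[W] = 7/40*1/8 + 7/20*1/4 + 1/4*1/4 + 9/40*1/8 = 1/5
d_2 = (X=29/160, Y=121/320, Z=77/320, W=1/5)
  d_3[X] = 29/160*1/8 + 121/320*1/8 + 77/320*1/8 + 1/5*3/8 = 7/40
  d_3[Y] = 29/160*3/8 + 121/320*3/8 + 77/320*1/2 + 1/5*1/4 = 973/2560
  d_3[Z] = 29/160*3/8 + 121/320*1/4 + 77/320*1/8 + 1/5*1/4 = 621/2560
  d_3[W] = 29/160*1/8 + 121/320*1/4 + 77/320*1/4 + 1/5*1/8 = 259/1280
d_3 = (X=7/40, Y=973/2560, Z=621/2560, W=259/1280)
  d_4[X] = 7/40*1/8 + 973/2560*1/8 + 621/2560*1/8 + 259/1280*3/8 = 899/5120
  d_4[Y] = 7/40*3/8 + 973/2560*3/8 + 621/2560*1/2 + 259/1280*1/4 = 7783/20480
  d_4[Z] = 7/40*3/8 + 973/2560*1/4 + 621/2560*1/8 + 259/1280*1/4 = 4947/20480
  d_4[W] = 7/40*1/8 + 973/2560*1/4 + 621/2560*1/4 + 259/1280*1/8 = 2077/10240
d_4 = (X=899/5120, Y=7783/20480, Z=4947/20480, W=2077/10240)

Answer: 899/5120 7783/20480 4947/20480 2077/10240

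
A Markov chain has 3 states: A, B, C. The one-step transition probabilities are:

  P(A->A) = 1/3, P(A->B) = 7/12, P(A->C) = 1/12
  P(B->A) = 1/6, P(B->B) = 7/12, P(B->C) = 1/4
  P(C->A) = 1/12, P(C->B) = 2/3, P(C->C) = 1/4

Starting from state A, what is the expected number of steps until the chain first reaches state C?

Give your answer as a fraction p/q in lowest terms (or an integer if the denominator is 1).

Let h_i = expected steps to first reach C from state i.
Boundary: h_C = 0.
First-step equations for the other states:
  h_A = 1 + 1/3*h_A + 7/12*h_B + 1/12*h_C
  h_B = 1 + 1/6*h_A + 7/12*h_B + 1/4*h_C

Substituting h_C = 0 and rearranging gives the linear system (I - Q) h = 1:
  [2/3, -7/12] . (h_A, h_B) = 1
  [-1/6, 5/12] . (h_A, h_B) = 1

Solving yields:
  h_A = 72/13
  h_B = 60/13

Starting state is A, so the expected hitting time is h_A = 72/13.

Answer: 72/13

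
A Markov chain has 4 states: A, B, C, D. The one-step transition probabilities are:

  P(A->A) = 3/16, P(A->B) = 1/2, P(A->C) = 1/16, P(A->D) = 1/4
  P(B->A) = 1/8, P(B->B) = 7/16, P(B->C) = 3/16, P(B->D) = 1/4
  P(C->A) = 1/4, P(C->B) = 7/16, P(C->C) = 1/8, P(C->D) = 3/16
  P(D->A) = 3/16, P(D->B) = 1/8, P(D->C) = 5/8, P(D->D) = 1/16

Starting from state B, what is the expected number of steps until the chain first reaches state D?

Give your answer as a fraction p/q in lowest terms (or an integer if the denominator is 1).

Let h_i = expected steps to first reach D from state i.
Boundary: h_D = 0.
First-step equations for the other states:
  h_A = 1 + 3/16*h_A + 1/2*h_B + 1/16*h_C + 1/4*h_D
  h_B = 1 + 1/8*h_A + 7/16*h_B + 3/16*h_C + 1/4*h_D
  h_C = 1 + 1/4*h_A + 7/16*h_B + 1/8*h_C + 3/16*h_D

Substituting h_D = 0 and rearranging gives the linear system (I - Q) h = 1:
  [13/16, -1/2, -1/16] . (h_A, h_B, h_C) = 1
  [-1/8, 9/16, -3/16] . (h_A, h_B, h_C) = 1
  [-1/4, -7/16, 7/8] . (h_A, h_B, h_C) = 1

Solving yields:
  h_A = 4112/995
  h_B = 4144/995
  h_C = 4384/995

Starting state is B, so the expected hitting time is h_B = 4144/995.

Answer: 4144/995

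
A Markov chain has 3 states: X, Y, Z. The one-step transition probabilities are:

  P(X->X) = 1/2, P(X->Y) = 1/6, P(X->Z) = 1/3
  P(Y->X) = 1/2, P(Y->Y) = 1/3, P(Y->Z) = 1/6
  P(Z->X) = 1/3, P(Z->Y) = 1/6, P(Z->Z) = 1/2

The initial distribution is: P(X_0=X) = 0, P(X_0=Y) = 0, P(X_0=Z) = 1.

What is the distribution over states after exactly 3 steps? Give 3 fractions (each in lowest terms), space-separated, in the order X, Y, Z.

Propagating the distribution step by step (d_{t+1} = d_t * P):
d_0 = (X=0, Y=0, Z=1)
  d_1[X] = 0*1/2 + 0*1/2 + 1*1/3 = 1/3
  d_1[Y] = 0*1/6 + 0*1/3 + 1*1/6 = 1/6
  d_1[Z] = 0*1/3 + 0*1/6 + 1*1/2 = 1/2
d_1 = (X=1/3, Y=1/6, Z=1/2)
  d_2[X] = 1/3*1/2 + 1/6*1/2 + 1/2*1/3 = 5/12
  d_2[Y] = 1/3*1/6 + 1/6*1/3 + 1/2*1/6 = 7/36
  d_2[Z] = 1/3*1/3 + 1/6*1/6 + 1/2*1/2 = 7/18
d_2 = (X=5/12, Y=7/36, Z=7/18)
  d_3[X] = 5/12*1/2 + 7/36*1/2 + 7/18*1/3 = 47/108
  d_3[Y] = 5/12*1/6 + 7/36*1/3 + 7/18*1/6 = 43/216
  d_3[Z] = 5/12*1/3 + 7/36*1/6 + 7/18*1/2 = 79/216
d_3 = (X=47/108, Y=43/216, Z=79/216)

Answer: 47/108 43/216 79/216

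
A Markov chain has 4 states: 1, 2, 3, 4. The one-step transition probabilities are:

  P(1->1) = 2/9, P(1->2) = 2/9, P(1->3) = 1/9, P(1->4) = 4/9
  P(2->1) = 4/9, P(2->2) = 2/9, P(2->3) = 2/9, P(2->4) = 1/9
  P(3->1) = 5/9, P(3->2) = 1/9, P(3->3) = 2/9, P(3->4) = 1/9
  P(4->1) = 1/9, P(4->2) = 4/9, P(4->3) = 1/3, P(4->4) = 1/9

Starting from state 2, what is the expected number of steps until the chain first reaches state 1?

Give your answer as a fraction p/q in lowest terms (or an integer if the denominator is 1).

Answer: 729/316

Derivation:
Let h_i = expected steps to first reach 1 from state i.
Boundary: h_1 = 0.
First-step equations for the other states:
  h_2 = 1 + 4/9*h_1 + 2/9*h_2 + 2/9*h_3 + 1/9*h_4
  h_3 = 1 + 5/9*h_1 + 1/9*h_2 + 2/9*h_3 + 1/9*h_4
  h_4 = 1 + 1/9*h_1 + 4/9*h_2 + 1/3*h_3 + 1/9*h_4

Substituting h_1 = 0 and rearranging gives the linear system (I - Q) h = 1:
  [7/9, -2/9, -1/9] . (h_2, h_3, h_4) = 1
  [-1/9, 7/9, -1/9] . (h_2, h_3, h_4) = 1
  [-4/9, -1/3, 8/9] . (h_2, h_3, h_4) = 1

Solving yields:
  h_2 = 729/316
  h_3 = 162/79
  h_4 = 963/316

Starting state is 2, so the expected hitting time is h_2 = 729/316.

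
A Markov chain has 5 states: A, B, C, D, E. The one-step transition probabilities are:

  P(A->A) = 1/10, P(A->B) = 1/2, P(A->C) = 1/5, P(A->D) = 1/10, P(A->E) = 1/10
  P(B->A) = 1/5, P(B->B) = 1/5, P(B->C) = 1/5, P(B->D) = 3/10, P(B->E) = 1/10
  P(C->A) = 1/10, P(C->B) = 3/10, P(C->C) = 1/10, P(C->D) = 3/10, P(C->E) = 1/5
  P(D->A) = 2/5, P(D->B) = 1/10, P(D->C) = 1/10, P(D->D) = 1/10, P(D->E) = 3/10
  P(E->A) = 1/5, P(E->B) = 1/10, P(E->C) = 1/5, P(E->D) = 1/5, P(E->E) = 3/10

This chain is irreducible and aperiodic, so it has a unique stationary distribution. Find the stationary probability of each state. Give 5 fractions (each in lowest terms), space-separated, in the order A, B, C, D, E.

Answer: 2483/12215 83/349 1999/12215 2441/12215 341/1745

Derivation:
The stationary distribution satisfies pi = pi * P, i.e.:
  pi_A = 1/10*pi_A + 1/5*pi_B + 1/10*pi_C + 2/5*pi_D + 1/5*pi_E
  pi_B = 1/2*pi_A + 1/5*pi_B + 3/10*pi_C + 1/10*pi_D + 1/10*pi_E
  pi_C = 1/5*pi_A + 1/5*pi_B + 1/10*pi_C + 1/10*pi_D + 1/5*pi_E
  pi_D = 1/10*pi_A + 3/10*pi_B + 3/10*pi_C + 1/10*pi_D + 1/5*pi_E
  pi_E = 1/10*pi_A + 1/10*pi_B + 1/5*pi_C + 3/10*pi_D + 3/10*pi_E
with normalization: pi_A + pi_B + pi_C + pi_D + pi_E = 1.

Using the first 4 balance equations plus normalization, the linear system A*pi = b is:
  [-9/10, 1/5, 1/10, 2/5, 1/5] . pi = 0
  [1/2, -4/5, 3/10, 1/10, 1/10] . pi = 0
  [1/5, 1/5, -9/10, 1/10, 1/5] . pi = 0
  [1/10, 3/10, 3/10, -9/10, 1/5] . pi = 0
  [1, 1, 1, 1, 1] . pi = 1

Solving yields:
  pi_A = 2483/12215
  pi_B = 83/349
  pi_C = 1999/12215
  pi_D = 2441/12215
  pi_E = 341/1745

Verification (pi * P):
  2483/12215*1/10 + 83/349*1/5 + 1999/12215*1/10 + 2441/12215*2/5 + 341/1745*1/5 = 2483/12215 = pi_A  (ok)
  2483/12215*1/2 + 83/349*1/5 + 1999/12215*3/10 + 2441/12215*1/10 + 341/1745*1/10 = 83/349 = pi_B  (ok)
  2483/12215*1/5 + 83/349*1/5 + 1999/12215*1/10 + 2441/12215*1/10 + 341/1745*1/5 = 1999/12215 = pi_C  (ok)
  2483/12215*1/10 + 83/349*3/10 + 1999/12215*3/10 + 2441/12215*1/10 + 341/1745*1/5 = 2441/12215 = pi_D  (ok)
  2483/12215*1/10 + 83/349*1/10 + 1999/12215*1/5 + 2441/12215*3/10 + 341/1745*3/10 = 341/1745 = pi_E  (ok)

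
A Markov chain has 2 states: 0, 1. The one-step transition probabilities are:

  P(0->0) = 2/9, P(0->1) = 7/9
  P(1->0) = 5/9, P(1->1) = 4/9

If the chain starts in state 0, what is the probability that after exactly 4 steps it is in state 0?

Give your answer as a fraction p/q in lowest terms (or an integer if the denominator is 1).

Computing P^4 by repeated multiplication:
P^1 =
  0: [2/9, 7/9]
  1: [5/9, 4/9]
P^2 =
  0: [13/27, 14/27]
  1: [10/27, 17/27]
P^3 =
  0: [32/81, 49/81]
  1: [35/81, 46/81]
P^4 =
  0: [103/243, 140/243]
  1: [100/243, 143/243]

(P^4)[0 -> 0] = 103/243

Answer: 103/243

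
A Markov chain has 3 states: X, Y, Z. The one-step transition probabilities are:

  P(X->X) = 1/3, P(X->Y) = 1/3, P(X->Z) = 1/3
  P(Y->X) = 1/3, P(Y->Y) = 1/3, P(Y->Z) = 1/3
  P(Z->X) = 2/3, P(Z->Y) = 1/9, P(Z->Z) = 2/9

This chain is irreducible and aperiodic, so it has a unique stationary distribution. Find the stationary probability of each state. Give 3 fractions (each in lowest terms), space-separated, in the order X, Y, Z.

Answer: 13/30 4/15 3/10

Derivation:
The stationary distribution satisfies pi = pi * P, i.e.:
  pi_X = 1/3*pi_X + 1/3*pi_Y + 2/3*pi_Z
  pi_Y = 1/3*pi_X + 1/3*pi_Y + 1/9*pi_Z
  pi_Z = 1/3*pi_X + 1/3*pi_Y + 2/9*pi_Z
with normalization: pi_X + pi_Y + pi_Z = 1.

Using the first 2 balance equations plus normalization, the linear system A*pi = b is:
  [-2/3, 1/3, 2/3] . pi = 0
  [1/3, -2/3, 1/9] . pi = 0
  [1, 1, 1] . pi = 1

Solving yields:
  pi_X = 13/30
  pi_Y = 4/15
  pi_Z = 3/10

Verification (pi * P):
  13/30*1/3 + 4/15*1/3 + 3/10*2/3 = 13/30 = pi_X  (ok)
  13/30*1/3 + 4/15*1/3 + 3/10*1/9 = 4/15 = pi_Y  (ok)
  13/30*1/3 + 4/15*1/3 + 3/10*2/9 = 3/10 = pi_Z  (ok)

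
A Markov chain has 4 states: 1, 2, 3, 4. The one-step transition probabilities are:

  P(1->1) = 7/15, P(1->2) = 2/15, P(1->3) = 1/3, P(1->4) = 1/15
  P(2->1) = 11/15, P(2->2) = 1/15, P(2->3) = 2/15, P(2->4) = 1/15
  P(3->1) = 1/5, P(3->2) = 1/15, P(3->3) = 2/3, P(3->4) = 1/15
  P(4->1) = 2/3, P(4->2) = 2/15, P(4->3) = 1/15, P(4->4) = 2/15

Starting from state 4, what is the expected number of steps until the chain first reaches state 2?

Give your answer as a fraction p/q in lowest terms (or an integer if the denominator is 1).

Answer: 1020/107

Derivation:
Let h_i = expected steps to first reach 2 from state i.
Boundary: h_2 = 0.
First-step equations for the other states:
  h_1 = 1 + 7/15*h_1 + 2/15*h_2 + 1/3*h_3 + 1/15*h_4
  h_3 = 1 + 1/5*h_1 + 1/15*h_2 + 2/3*h_3 + 1/15*h_4
  h_4 = 1 + 2/3*h_1 + 2/15*h_2 + 1/15*h_3 + 2/15*h_4

Substituting h_2 = 0 and rearranging gives the linear system (I - Q) h = 1:
  [8/15, -1/3, -1/15] . (h_1, h_3, h_4) = 1
  [-1/5, 1/3, -1/15] . (h_1, h_3, h_4) = 1
  [-2/3, -1/15, 13/15] . (h_1, h_3, h_4) = 1

Solving yields:
  h_1 = 1050/107
  h_3 = 1155/107
  h_4 = 1020/107

Starting state is 4, so the expected hitting time is h_4 = 1020/107.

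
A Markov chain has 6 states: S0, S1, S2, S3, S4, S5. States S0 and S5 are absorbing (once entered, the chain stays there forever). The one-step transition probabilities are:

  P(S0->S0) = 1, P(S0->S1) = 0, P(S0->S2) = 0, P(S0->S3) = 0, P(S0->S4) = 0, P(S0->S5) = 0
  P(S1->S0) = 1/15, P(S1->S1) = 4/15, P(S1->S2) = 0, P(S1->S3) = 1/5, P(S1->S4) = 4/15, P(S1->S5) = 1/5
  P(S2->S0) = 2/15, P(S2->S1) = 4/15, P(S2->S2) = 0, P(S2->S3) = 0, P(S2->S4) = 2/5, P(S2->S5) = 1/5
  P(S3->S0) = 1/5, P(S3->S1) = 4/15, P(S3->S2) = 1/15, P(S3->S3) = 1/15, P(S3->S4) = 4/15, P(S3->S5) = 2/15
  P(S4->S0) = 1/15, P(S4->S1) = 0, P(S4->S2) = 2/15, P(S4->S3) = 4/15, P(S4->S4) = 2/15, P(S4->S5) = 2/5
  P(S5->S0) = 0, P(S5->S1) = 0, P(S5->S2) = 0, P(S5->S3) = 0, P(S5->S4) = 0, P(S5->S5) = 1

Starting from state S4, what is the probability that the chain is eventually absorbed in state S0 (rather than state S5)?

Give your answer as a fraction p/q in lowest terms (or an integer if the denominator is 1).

Answer: 2597/10679

Derivation:
Let a_i = P(absorbed in S0 | start in state i).
Boundary conditions: a_S0 = 1, a_S5 = 0.
For each transient state i, a_i = sum_j P(i->j) * a_j:
  a_S1 = 1/15*a_S0 + 4/15*a_S1 + 0*a_S2 + 1/5*a_S3 + 4/15*a_S4 + 1/5*a_S5
  a_S2 = 2/15*a_S0 + 4/15*a_S1 + 0*a_S2 + 0*a_S3 + 2/5*a_S4 + 1/5*a_S5
  a_S3 = 1/5*a_S0 + 4/15*a_S1 + 1/15*a_S2 + 1/15*a_S3 + 4/15*a_S4 + 2/15*a_S5
  a_S4 = 1/15*a_S0 + 0*a_S1 + 2/15*a_S2 + 4/15*a_S3 + 2/15*a_S4 + 2/5*a_S5

Substituting a_S0 = 1 and a_S5 = 0, rearrange to (I - Q) a = r where r[i] = P(i -> S0):
  [11/15, 0, -1/5, -4/15] . (a_S1, a_S2, a_S3, a_S4) = 1/15
  [-4/15, 1, 0, -2/5] . (a_S1, a_S2, a_S3, a_S4) = 2/15
  [-4/15, -1/15, 14/15, -4/15] . (a_S1, a_S2, a_S3, a_S4) = 1/5
  [0, -2/15, -4/15, 13/15] . (a_S1, a_S2, a_S3, a_S4) = 1/15

Solving yields:
  a_S1 = 6085/21358
  a_S2 = 3274/10679
  a_S3 = 8267/21358
  a_S4 = 2597/10679

Starting state is S4, so the absorption probability is a_S4 = 2597/10679.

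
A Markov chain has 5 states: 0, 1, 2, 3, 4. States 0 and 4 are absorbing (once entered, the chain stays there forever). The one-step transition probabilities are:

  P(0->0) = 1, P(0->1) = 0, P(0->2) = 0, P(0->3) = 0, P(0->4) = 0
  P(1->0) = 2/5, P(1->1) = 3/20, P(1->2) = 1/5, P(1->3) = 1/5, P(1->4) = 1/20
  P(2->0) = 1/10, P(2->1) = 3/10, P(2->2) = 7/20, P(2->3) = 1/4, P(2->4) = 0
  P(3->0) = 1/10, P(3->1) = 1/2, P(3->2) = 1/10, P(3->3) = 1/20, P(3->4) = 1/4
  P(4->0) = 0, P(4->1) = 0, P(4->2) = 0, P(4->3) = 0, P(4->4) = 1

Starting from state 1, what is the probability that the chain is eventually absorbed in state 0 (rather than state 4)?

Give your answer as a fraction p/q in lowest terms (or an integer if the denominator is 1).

Answer: 736/935

Derivation:
Let a_i = P(absorbed in 0 | start in state i).
Boundary conditions: a_0 = 1, a_4 = 0.
For each transient state i, a_i = sum_j P(i->j) * a_j:
  a_1 = 2/5*a_0 + 3/20*a_1 + 1/5*a_2 + 1/5*a_3 + 1/20*a_4
  a_2 = 1/10*a_0 + 3/10*a_1 + 7/20*a_2 + 1/4*a_3 + 0*a_4
  a_3 = 1/10*a_0 + 1/2*a_1 + 1/10*a_2 + 1/20*a_3 + 1/4*a_4

Substituting a_0 = 1 and a_4 = 0, rearrange to (I - Q) a = r where r[i] = P(i -> 0):
  [17/20, -1/5, -1/5] . (a_1, a_2, a_3) = 2/5
  [-3/10, 13/20, -1/4] . (a_1, a_2, a_3) = 1/10
  [-1/2, -1/10, 19/20] . (a_1, a_2, a_3) = 1/10

Solving yields:
  a_1 = 736/935
  a_2 = 2096/2805
  a_3 = 1678/2805

Starting state is 1, so the absorption probability is a_1 = 736/935.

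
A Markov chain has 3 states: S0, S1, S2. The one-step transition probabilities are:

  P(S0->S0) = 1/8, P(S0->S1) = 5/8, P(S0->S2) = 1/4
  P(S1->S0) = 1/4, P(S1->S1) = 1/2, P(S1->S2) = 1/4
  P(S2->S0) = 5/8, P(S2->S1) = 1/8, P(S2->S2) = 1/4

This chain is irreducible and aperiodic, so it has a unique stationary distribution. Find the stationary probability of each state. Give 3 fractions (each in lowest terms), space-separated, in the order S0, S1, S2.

The stationary distribution satisfies pi = pi * P, i.e.:
  pi_S0 = 1/8*pi_S0 + 1/4*pi_S1 + 5/8*pi_S2
  pi_S1 = 5/8*pi_S0 + 1/2*pi_S1 + 1/8*pi_S2
  pi_S2 = 1/4*pi_S0 + 1/4*pi_S1 + 1/4*pi_S2
with normalization: pi_S0 + pi_S1 + pi_S2 = 1.

Using the first 2 balance equations plus normalization, the linear system A*pi = b is:
  [-7/8, 1/4, 5/8] . pi = 0
  [5/8, -1/2, 1/8] . pi = 0
  [1, 1, 1] . pi = 1

Solving yields:
  pi_S0 = 11/36
  pi_S1 = 4/9
  pi_S2 = 1/4

Verification (pi * P):
  11/36*1/8 + 4/9*1/4 + 1/4*5/8 = 11/36 = pi_S0  (ok)
  11/36*5/8 + 4/9*1/2 + 1/4*1/8 = 4/9 = pi_S1  (ok)
  11/36*1/4 + 4/9*1/4 + 1/4*1/4 = 1/4 = pi_S2  (ok)

Answer: 11/36 4/9 1/4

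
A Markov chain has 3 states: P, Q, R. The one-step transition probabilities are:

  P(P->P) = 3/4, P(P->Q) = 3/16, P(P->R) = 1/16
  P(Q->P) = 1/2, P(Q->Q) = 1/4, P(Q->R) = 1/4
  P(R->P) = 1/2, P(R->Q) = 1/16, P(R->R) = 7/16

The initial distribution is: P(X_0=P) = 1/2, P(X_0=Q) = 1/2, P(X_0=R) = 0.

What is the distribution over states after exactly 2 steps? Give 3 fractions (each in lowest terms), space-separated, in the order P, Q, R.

Answer: 21/32 93/512 83/512

Derivation:
Propagating the distribution step by step (d_{t+1} = d_t * P):
d_0 = (P=1/2, Q=1/2, R=0)
  d_1[P] = 1/2*3/4 + 1/2*1/2 + 0*1/2 = 5/8
  d_1[Q] = 1/2*3/16 + 1/2*1/4 + 0*1/16 = 7/32
  d_1[R] = 1/2*1/16 + 1/2*1/4 + 0*7/16 = 5/32
d_1 = (P=5/8, Q=7/32, R=5/32)
  d_2[P] = 5/8*3/4 + 7/32*1/2 + 5/32*1/2 = 21/32
  d_2[Q] = 5/8*3/16 + 7/32*1/4 + 5/32*1/16 = 93/512
  d_2[R] = 5/8*1/16 + 7/32*1/4 + 5/32*7/16 = 83/512
d_2 = (P=21/32, Q=93/512, R=83/512)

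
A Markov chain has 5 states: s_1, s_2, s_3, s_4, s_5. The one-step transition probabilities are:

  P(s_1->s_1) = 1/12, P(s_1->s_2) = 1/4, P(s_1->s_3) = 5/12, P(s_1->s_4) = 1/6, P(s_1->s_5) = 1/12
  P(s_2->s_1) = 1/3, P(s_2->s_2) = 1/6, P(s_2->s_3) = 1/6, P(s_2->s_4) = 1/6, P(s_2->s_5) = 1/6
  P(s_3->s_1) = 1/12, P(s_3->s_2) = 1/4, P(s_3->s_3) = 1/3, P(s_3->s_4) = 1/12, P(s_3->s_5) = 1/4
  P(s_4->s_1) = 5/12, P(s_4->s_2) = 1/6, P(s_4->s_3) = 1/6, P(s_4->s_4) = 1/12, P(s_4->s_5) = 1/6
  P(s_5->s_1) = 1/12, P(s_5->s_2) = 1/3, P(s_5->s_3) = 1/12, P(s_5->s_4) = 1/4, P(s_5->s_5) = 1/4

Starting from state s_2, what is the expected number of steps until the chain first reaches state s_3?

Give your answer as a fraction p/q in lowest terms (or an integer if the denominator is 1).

Let h_i = expected steps to first reach s_3 from state i.
Boundary: h_s_3 = 0.
First-step equations for the other states:
  h_s_1 = 1 + 1/12*h_s_1 + 1/4*h_s_2 + 5/12*h_s_3 + 1/6*h_s_4 + 1/12*h_s_5
  h_s_2 = 1 + 1/3*h_s_1 + 1/6*h_s_2 + 1/6*h_s_3 + 1/6*h_s_4 + 1/6*h_s_5
  h_s_4 = 1 + 5/12*h_s_1 + 1/6*h_s_2 + 1/6*h_s_3 + 1/12*h_s_4 + 1/6*h_s_5
  h_s_5 = 1 + 1/12*h_s_1 + 1/3*h_s_2 + 1/12*h_s_3 + 1/4*h_s_4 + 1/4*h_s_5

Substituting h_s_3 = 0 and rearranging gives the linear system (I - Q) h = 1:
  [11/12, -1/4, -1/6, -1/12] . (h_s_1, h_s_2, h_s_4, h_s_5) = 1
  [-1/3, 5/6, -1/6, -1/6] . (h_s_1, h_s_2, h_s_4, h_s_5) = 1
  [-5/12, -1/6, 11/12, -1/6] . (h_s_1, h_s_2, h_s_4, h_s_5) = 1
  [-1/12, -1/3, -1/4, 3/4] . (h_s_1, h_s_2, h_s_4, h_s_5) = 1

Solving yields:
  h_s_1 = 4995/1358
  h_s_2 = 903/194
  h_s_4 = 6219/1358
  h_s_5 = 3624/679

Starting state is s_2, so the expected hitting time is h_s_2 = 903/194.

Answer: 903/194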